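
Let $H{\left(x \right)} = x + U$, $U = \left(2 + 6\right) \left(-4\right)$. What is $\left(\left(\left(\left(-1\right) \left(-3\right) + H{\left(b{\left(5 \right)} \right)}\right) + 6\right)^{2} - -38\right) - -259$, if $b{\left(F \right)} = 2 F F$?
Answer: $1026$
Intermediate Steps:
$b{\left(F \right)} = 2 F^{2}$
$U = -32$ ($U = 8 \left(-4\right) = -32$)
$H{\left(x \right)} = -32 + x$ ($H{\left(x \right)} = x - 32 = -32 + x$)
$\left(\left(\left(\left(-1\right) \left(-3\right) + H{\left(b{\left(5 \right)} \right)}\right) + 6\right)^{2} - -38\right) - -259 = \left(\left(\left(\left(-1\right) \left(-3\right) - \left(32 - 2 \cdot 5^{2}\right)\right) + 6\right)^{2} - -38\right) - -259 = \left(\left(\left(3 + \left(-32 + 2 \cdot 25\right)\right) + 6\right)^{2} + 38\right) + 259 = \left(\left(\left(3 + \left(-32 + 50\right)\right) + 6\right)^{2} + 38\right) + 259 = \left(\left(\left(3 + 18\right) + 6\right)^{2} + 38\right) + 259 = \left(\left(21 + 6\right)^{2} + 38\right) + 259 = \left(27^{2} + 38\right) + 259 = \left(729 + 38\right) + 259 = 767 + 259 = 1026$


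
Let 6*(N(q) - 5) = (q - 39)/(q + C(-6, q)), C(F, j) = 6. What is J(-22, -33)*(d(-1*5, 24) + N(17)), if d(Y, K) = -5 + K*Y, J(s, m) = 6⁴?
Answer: -3581712/23 ≈ -1.5573e+5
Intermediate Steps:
J(s, m) = 1296
N(q) = 5 + (-39 + q)/(6*(6 + q)) (N(q) = 5 + ((q - 39)/(q + 6))/6 = 5 + ((-39 + q)/(6 + q))/6 = 5 + (-39 + q)/(6*(6 + q)))
J(-22, -33)*(d(-1*5, 24) + N(17)) = 1296*((-5 + 24*(-1*5)) + (141 + 31*17)/(6*(6 + 17))) = 1296*((-5 + 24*(-5)) + (⅙)*(141 + 527)/23) = 1296*((-5 - 120) + (⅙)*(1/23)*668) = 1296*(-125 + 334/69) = 1296*(-8291/69) = -3581712/23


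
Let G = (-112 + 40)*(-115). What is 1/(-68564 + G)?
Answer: -1/60284 ≈ -1.6588e-5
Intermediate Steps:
G = 8280 (G = -72*(-115) = 8280)
1/(-68564 + G) = 1/(-68564 + 8280) = 1/(-60284) = -1/60284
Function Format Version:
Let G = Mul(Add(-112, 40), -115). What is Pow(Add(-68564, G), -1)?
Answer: Rational(-1, 60284) ≈ -1.6588e-5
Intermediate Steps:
G = 8280 (G = Mul(-72, -115) = 8280)
Pow(Add(-68564, G), -1) = Pow(Add(-68564, 8280), -1) = Pow(-60284, -1) = Rational(-1, 60284)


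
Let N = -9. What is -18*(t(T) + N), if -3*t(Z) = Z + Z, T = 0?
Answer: 162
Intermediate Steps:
t(Z) = -2*Z/3 (t(Z) = -(Z + Z)/3 = -2*Z/3)
-18*(t(T) + N) = -18*(-2/3*0 - 9) = -18*(0 - 9) = -18*(-9) = 162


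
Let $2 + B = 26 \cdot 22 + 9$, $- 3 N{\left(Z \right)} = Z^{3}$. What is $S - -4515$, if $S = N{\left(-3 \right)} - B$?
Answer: $3945$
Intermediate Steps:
$N{\left(Z \right)} = - \frac{Z^{3}}{3}$
$B = 579$ ($B = -2 + \left(26 \cdot 22 + 9\right) = -2 + \left(572 + 9\right) = -2 + 581 = 579$)
$S = -570$ ($S = - \frac{\left(-3\right)^{3}}{3} - 579 = \left(- \frac{1}{3}\right) \left(-27\right) - 579 = 9 - 579 = -570$)
$S - -4515 = -570 - -4515 = -570 + 4515 = 3945$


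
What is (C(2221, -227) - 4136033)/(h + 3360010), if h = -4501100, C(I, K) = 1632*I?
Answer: 511361/1141090 ≈ 0.44813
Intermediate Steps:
(C(2221, -227) - 4136033)/(h + 3360010) = (1632*2221 - 4136033)/(-4501100 + 3360010) = (3624672 - 4136033)/(-1141090) = -511361*(-1/1141090) = 511361/1141090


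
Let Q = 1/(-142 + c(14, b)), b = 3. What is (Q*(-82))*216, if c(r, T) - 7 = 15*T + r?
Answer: 4428/19 ≈ 233.05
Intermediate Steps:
c(r, T) = 7 + r + 15*T (c(r, T) = 7 + (15*T + r) = 7 + (r + 15*T) = 7 + r + 15*T)
Q = -1/76 (Q = 1/(-142 + (7 + 14 + 15*3)) = 1/(-142 + (7 + 14 + 45)) = 1/(-142 + 66) = 1/(-76) = -1/76 ≈ -0.013158)
(Q*(-82))*216 = -1/76*(-82)*216 = (41/38)*216 = 4428/19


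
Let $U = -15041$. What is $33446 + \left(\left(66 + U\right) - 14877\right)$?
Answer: $3594$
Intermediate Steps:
$33446 + \left(\left(66 + U\right) - 14877\right) = 33446 + \left(\left(66 - 15041\right) - 14877\right) = 33446 - 29852 = 3594$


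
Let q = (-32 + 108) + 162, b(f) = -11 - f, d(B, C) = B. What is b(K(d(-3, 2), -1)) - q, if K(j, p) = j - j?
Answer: -249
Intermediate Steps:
K(j, p) = 0
q = 238 (q = 76 + 162 = 238)
b(K(d(-3, 2), -1)) - q = (-11 - 1*0) - 1*238 = (-11 + 0) - 238 = -11 - 238 = -249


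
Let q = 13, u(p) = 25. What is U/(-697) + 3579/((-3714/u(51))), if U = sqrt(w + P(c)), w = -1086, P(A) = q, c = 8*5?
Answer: -29825/1238 - I*sqrt(1073)/697 ≈ -24.091 - 0.046997*I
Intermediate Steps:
c = 40
P(A) = 13
U = I*sqrt(1073) (U = sqrt(-1086 + 13) = sqrt(-1073) = I*sqrt(1073) ≈ 32.757*I)
U/(-697) + 3579/((-3714/u(51))) = (I*sqrt(1073))/(-697) + 3579/((-3714/25)) = (I*sqrt(1073))*(-1/697) + 3579/((-3714*1/25)) = -I*sqrt(1073)/697 + 3579/(-3714/25) = -I*sqrt(1073)/697 + 3579*(-25/3714) = -I*sqrt(1073)/697 - 29825/1238 = -29825/1238 - I*sqrt(1073)/697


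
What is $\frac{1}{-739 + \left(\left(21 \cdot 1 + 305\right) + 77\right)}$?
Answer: $- \frac{1}{336} \approx -0.0029762$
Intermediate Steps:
$\frac{1}{-739 + \left(\left(21 \cdot 1 + 305\right) + 77\right)} = \frac{1}{-739 + \left(\left(21 + 305\right) + 77\right)} = \frac{1}{-739 + \left(326 + 77\right)} = \frac{1}{-739 + 403} = \frac{1}{-336} = - \frac{1}{336}$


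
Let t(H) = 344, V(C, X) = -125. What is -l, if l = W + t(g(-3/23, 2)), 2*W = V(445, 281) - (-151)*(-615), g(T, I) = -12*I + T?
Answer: 46151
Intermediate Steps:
g(T, I) = T - 12*I
W = -46495 (W = (-125 - (-151)*(-615))/2 = (-125 - 1*92865)/2 = (-125 - 92865)/2 = (½)*(-92990) = -46495)
l = -46151 (l = -46495 + 344 = -46151)
-l = -1*(-46151) = 46151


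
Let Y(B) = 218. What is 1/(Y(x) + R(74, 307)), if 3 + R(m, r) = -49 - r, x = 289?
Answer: -1/141 ≈ -0.0070922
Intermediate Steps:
R(m, r) = -52 - r (R(m, r) = -3 + (-49 - r) = -52 - r)
1/(Y(x) + R(74, 307)) = 1/(218 + (-52 - 1*307)) = 1/(218 + (-52 - 307)) = 1/(218 - 359) = 1/(-141) = -1/141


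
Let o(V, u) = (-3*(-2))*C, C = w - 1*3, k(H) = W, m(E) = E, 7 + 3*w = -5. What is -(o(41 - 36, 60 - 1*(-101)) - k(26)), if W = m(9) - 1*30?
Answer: 21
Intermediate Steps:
w = -4 (w = -7/3 + (1/3)*(-5) = -7/3 - 5/3 = -4)
W = -21 (W = 9 - 1*30 = 9 - 30 = -21)
k(H) = -21
C = -7 (C = -4 - 1*3 = -4 - 3 = -7)
o(V, u) = -42 (o(V, u) = -3*(-2)*(-7) = 6*(-7) = -42)
-(o(41 - 36, 60 - 1*(-101)) - k(26)) = -(-42 - 1*(-21)) = -(-42 + 21) = -1*(-21) = 21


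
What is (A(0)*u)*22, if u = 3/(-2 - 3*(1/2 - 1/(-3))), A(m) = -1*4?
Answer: 176/3 ≈ 58.667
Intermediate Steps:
A(m) = -4
u = -2/3 (u = 3/(-2 - 3*(1*(1/2) - 1*(-1/3))) = 3/(-2 - 3*(1/2 + 1/3)) = 3/(-2 - 3*5/6) = 3/(-2 - 5/2) = 3/(-9/2) = 3*(-2/9) = -2/3 ≈ -0.66667)
(A(0)*u)*22 = -4*(-2/3)*22 = (8/3)*22 = 176/3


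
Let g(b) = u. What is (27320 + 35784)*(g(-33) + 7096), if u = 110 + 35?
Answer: 456936064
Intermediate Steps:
u = 145
g(b) = 145
(27320 + 35784)*(g(-33) + 7096) = (27320 + 35784)*(145 + 7096) = 63104*7241 = 456936064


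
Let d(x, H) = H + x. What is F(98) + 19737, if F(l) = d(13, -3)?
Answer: 19747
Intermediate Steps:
F(l) = 10 (F(l) = -3 + 13 = 10)
F(98) + 19737 = 10 + 19737 = 19747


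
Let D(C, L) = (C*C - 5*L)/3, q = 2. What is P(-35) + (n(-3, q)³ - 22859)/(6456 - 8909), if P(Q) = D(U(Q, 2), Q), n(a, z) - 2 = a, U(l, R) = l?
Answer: 3502780/7359 ≈ 475.99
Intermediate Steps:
n(a, z) = 2 + a
D(C, L) = -5*L/3 + C²/3 (D(C, L) = (C² - 5*L)*(⅓) = -5*L/3 + C²/3)
P(Q) = -5*Q/3 + Q²/3
P(-35) + (n(-3, q)³ - 22859)/(6456 - 8909) = (⅓)*(-35)*(-5 - 35) + ((2 - 3)³ - 22859)/(6456 - 8909) = (⅓)*(-35)*(-40) + ((-1)³ - 22859)/(-2453) = 1400/3 + (-1 - 22859)*(-1/2453) = 1400/3 - 22860*(-1/2453) = 1400/3 + 22860/2453 = 3502780/7359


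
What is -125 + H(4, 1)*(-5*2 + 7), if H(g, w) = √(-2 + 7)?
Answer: -125 - 3*√5 ≈ -131.71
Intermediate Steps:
H(g, w) = √5
-125 + H(4, 1)*(-5*2 + 7) = -125 + √5*(-5*2 + 7) = -125 + √5*(-10 + 7) = -125 + √5*(-3) = -125 - 3*√5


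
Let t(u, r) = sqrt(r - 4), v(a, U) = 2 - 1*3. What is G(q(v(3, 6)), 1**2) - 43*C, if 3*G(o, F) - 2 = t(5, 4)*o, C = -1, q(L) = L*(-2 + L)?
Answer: 131/3 ≈ 43.667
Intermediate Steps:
v(a, U) = -1 (v(a, U) = 2 - 3 = -1)
t(u, r) = sqrt(-4 + r)
G(o, F) = 2/3 (G(o, F) = 2/3 + (sqrt(-4 + 4)*o)/3 = 2/3 + (sqrt(0)*o)/3 = 2/3 + (0*o)/3 = 2/3 + (1/3)*0 = 2/3 + 0 = 2/3)
G(q(v(3, 6)), 1**2) - 43*C = 2/3 - 43*(-1) = 2/3 + 43 = 131/3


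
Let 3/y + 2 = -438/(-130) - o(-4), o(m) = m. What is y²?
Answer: 38025/121801 ≈ 0.31219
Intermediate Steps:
y = 195/349 (y = 3/(-2 + (-438/(-130) - 1*(-4))) = 3/(-2 + (-438*(-1/130) + 4)) = 3/(-2 + (219/65 + 4)) = 3/(-2 + 479/65) = 3/(349/65) = 3*(65/349) = 195/349 ≈ 0.55874)
y² = (195/349)² = 38025/121801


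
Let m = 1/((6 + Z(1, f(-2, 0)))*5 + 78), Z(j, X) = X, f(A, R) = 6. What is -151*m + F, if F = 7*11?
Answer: 10475/138 ≈ 75.906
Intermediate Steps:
F = 77
m = 1/138 (m = 1/((6 + 6)*5 + 78) = 1/(12*5 + 78) = 1/(60 + 78) = 1/138 ≈ 0.0072464)
-151*m + F = -151*1/138 + 77 = -151/138 + 77 = 10475/138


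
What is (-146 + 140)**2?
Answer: 36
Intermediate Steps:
(-146 + 140)**2 = (-6)**2 = 36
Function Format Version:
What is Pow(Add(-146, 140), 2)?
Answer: 36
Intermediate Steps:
Pow(Add(-146, 140), 2) = Pow(-6, 2) = 36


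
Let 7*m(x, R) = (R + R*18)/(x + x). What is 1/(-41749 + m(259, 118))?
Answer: -1813/75689816 ≈ -2.3953e-5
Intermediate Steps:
m(x, R) = 19*R/(14*x) (m(x, R) = ((R + R*18)/(x + x))/7 = ((R + 18*R)/((2*x)))/7 = ((19*R)*(1/(2*x)))/7 = (19*R/(2*x))/7 = 19*R/(14*x))
1/(-41749 + m(259, 118)) = 1/(-41749 + (19/14)*118/259) = 1/(-41749 + (19/14)*118*(1/259)) = 1/(-41749 + 1121/1813) = 1/(-75689816/1813) = -1813/75689816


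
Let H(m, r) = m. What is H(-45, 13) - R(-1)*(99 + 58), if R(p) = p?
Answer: 112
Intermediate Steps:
H(-45, 13) - R(-1)*(99 + 58) = -45 - (-1)*(99 + 58) = -45 - (-1)*157 = -45 - 1*(-157) = -45 + 157 = 112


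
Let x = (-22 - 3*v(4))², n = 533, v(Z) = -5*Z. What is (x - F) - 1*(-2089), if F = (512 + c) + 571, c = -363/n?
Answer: 1306213/533 ≈ 2450.7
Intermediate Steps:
c = -363/533 ≈ -0.68105
F = 576876/533 (F = (512 - 363/533) + 571 = 272533/533 + 571 = 576876/533 ≈ 1082.3)
x = 1444 (x = (-22 - (-15)*4)² = (-22 - 3*(-20))² = (-22 + 60)² = 38² = 1444)
(x - F) - 1*(-2089) = (1444 - 1*576876/533) - 1*(-2089) = (1444 - 576876/533) + 2089 = 192776/533 + 2089 = 1306213/533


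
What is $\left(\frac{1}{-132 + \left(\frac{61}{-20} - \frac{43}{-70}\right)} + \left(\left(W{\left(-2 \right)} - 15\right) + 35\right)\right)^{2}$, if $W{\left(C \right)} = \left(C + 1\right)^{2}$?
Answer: $\frac{156104800201}{354230041} \approx 440.69$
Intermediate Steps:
$W{\left(C \right)} = \left(1 + C\right)^{2}$
$\left(\frac{1}{-132 + \left(\frac{61}{-20} - \frac{43}{-70}\right)} + \left(\left(W{\left(-2 \right)} - 15\right) + 35\right)\right)^{2} = \left(\frac{1}{-132 + \left(\frac{61}{-20} - \frac{43}{-70}\right)} + \left(\left(\left(1 - 2\right)^{2} - 15\right) + 35\right)\right)^{2} = \left(\frac{1}{-132 + \left(61 \left(- \frac{1}{20}\right) - - \frac{43}{70}\right)} + \left(\left(\left(-1\right)^{2} - 15\right) + 35\right)\right)^{2} = \left(\frac{1}{-132 + \left(- \frac{61}{20} + \frac{43}{70}\right)} + \left(\left(1 - 15\right) + 35\right)\right)^{2} = \left(\frac{1}{-132 - \frac{341}{140}} + \left(-14 + 35\right)\right)^{2} = \left(\frac{1}{- \frac{18821}{140}} + 21\right)^{2} = \left(- \frac{140}{18821} + 21\right)^{2} = \left(\frac{395101}{18821}\right)^{2} = \frac{156104800201}{354230041}$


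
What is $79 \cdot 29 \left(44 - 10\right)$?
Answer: $77894$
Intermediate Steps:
$79 \cdot 29 \left(44 - 10\right) = 2291 \left(44 - 10\right) = 2291 \cdot 34 = 77894$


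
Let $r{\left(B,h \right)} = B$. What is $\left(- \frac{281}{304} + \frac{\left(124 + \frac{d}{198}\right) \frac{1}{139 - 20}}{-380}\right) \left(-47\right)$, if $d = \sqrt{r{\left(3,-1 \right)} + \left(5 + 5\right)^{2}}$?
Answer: $\frac{7881477}{180880} + \frac{47 \sqrt{103}}{8953560} \approx 43.573$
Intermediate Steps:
$d = \sqrt{103}$ ($d = \sqrt{3 + \left(5 + 5\right)^{2}} = \sqrt{3 + 10^{2}} = \sqrt{3 + 100} = \sqrt{103} \approx 10.149$)
$\left(- \frac{281}{304} + \frac{\left(124 + \frac{d}{198}\right) \frac{1}{139 - 20}}{-380}\right) \left(-47\right) = \left(- \frac{281}{304} + \frac{\left(124 + \frac{\sqrt{103}}{198}\right) \frac{1}{139 - 20}}{-380}\right) \left(-47\right) = \left(\left(-281\right) \frac{1}{304} + \frac{124 + \sqrt{103} \cdot \frac{1}{198}}{119} \left(- \frac{1}{380}\right)\right) \left(-47\right) = \left(- \frac{281}{304} + \left(124 + \frac{\sqrt{103}}{198}\right) \frac{1}{119} \left(- \frac{1}{380}\right)\right) \left(-47\right) = \left(- \frac{281}{304} + \left(\frac{124}{119} + \frac{\sqrt{103}}{23562}\right) \left(- \frac{1}{380}\right)\right) \left(-47\right) = \left(- \frac{281}{304} - \left(\frac{31}{11305} + \frac{\sqrt{103}}{8953560}\right)\right) \left(-47\right) = \left(- \frac{167691}{180880} - \frac{\sqrt{103}}{8953560}\right) \left(-47\right) = \frac{7881477}{180880} + \frac{47 \sqrt{103}}{8953560}$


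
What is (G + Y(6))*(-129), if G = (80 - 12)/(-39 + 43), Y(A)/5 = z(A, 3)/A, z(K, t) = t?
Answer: -5031/2 ≈ -2515.5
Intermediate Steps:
Y(A) = 15/A (Y(A) = 5*(3/A) = 15/A)
G = 17 (G = 68/4 = 68*(¼) = 17)
(G + Y(6))*(-129) = (17 + 15/6)*(-129) = (17 + 15*(⅙))*(-129) = (17 + 5/2)*(-129) = (39/2)*(-129) = -5031/2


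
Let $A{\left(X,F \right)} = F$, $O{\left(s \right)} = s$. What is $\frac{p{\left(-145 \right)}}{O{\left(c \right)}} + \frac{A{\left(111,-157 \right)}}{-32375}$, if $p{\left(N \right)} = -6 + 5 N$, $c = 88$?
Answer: $- \frac{23652309}{2849000} \approx -8.302$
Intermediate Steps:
$\frac{p{\left(-145 \right)}}{O{\left(c \right)}} + \frac{A{\left(111,-157 \right)}}{-32375} = \frac{-6 + 5 \left(-145\right)}{88} - \frac{157}{-32375} = \left(-6 - 725\right) \frac{1}{88} - - \frac{157}{32375} = \left(-731\right) \frac{1}{88} + \frac{157}{32375} = - \frac{731}{88} + \frac{157}{32375} = - \frac{23652309}{2849000}$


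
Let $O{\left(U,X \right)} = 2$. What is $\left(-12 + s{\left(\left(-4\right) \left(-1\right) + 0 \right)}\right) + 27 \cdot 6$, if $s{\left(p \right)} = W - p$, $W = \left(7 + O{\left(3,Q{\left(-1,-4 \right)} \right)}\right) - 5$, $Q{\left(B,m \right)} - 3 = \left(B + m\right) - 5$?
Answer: $150$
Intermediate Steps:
$Q{\left(B,m \right)} = -2 + B + m$ ($Q{\left(B,m \right)} = 3 - \left(5 - B - m\right) = 3 + \left(-5 + B + m\right) = -2 + B + m$)
$W = 4$ ($W = \left(7 + 2\right) - 5 = 9 - 5 = 4$)
$s{\left(p \right)} = 4 - p$
$\left(-12 + s{\left(\left(-4\right) \left(-1\right) + 0 \right)}\right) + 27 \cdot 6 = \left(-12 + \left(4 - \left(\left(-4\right) \left(-1\right) + 0\right)\right)\right) + 27 \cdot 6 = \left(-12 + \left(4 - \left(4 + 0\right)\right)\right) + 162 = \left(-12 + \left(4 - 4\right)\right) + 162 = \left(-12 + 0\right) + 162 = -12 + 162 = 150$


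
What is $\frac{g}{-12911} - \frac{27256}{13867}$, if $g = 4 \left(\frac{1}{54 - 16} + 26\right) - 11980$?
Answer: $- \frac{3557164490}{3401699903} \approx -1.0457$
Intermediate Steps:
$g = - \frac{225642}{19}$ ($g = 4 \left(\frac{1}{38} + 26\right) - 11980 = 4 \cdot \frac{989}{38} - 11980 = \frac{1978}{19} - 11980 = - \frac{225642}{19} \approx -11876.0$)
$\frac{g}{-12911} - \frac{27256}{13867} = - \frac{225642}{19 \left(-12911\right)} - \frac{27256}{13867} = \left(- \frac{225642}{19}\right) \left(- \frac{1}{12911}\right) - \frac{27256}{13867} = \frac{225642}{245309} - \frac{27256}{13867} = - \frac{3557164490}{3401699903}$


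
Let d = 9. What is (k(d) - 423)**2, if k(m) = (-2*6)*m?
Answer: 281961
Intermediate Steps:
k(m) = -12*m
(k(d) - 423)**2 = (-12*9 - 423)**2 = (-108 - 423)**2 = (-531)**2 = 281961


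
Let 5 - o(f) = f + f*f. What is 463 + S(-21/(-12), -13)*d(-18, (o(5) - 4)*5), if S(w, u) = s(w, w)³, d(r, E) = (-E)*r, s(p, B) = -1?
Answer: 3073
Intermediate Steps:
o(f) = 5 - f - f² (o(f) = 5 - (f + f*f) = 5 - (f + f²) = 5 + (-f - f²) = 5 - f - f²)
d(r, E) = -E*r
S(w, u) = -1 (S(w, u) = (-1)³ = -1)
463 + S(-21/(-12), -13)*d(-18, (o(5) - 4)*5) = 463 - (-1)*((5 - 1*5 - 1*5²) - 4)*5*(-18) = 463 - (-1)*((5 - 5 - 1*25) - 4)*5*(-18) = 463 - (-1)*((5 - 5 - 25) - 4)*5*(-18) = 463 - (-1)*(-25 - 4)*5*(-18) = 463 - (-1)*(-29*5)*(-18) = 463 - (-1)*(-145)*(-18) = 463 - 1*(-2610) = 463 + 2610 = 3073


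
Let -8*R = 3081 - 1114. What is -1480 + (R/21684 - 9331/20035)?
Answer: -5145415125677/3475511520 ≈ -1480.5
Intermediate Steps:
R = -1967/8 (R = -(3081 - 1114)/8 = -⅛*1967 = -1967/8 ≈ -245.88)
-1480 + (R/21684 - 9331/20035) = -1480 + (-1967/8/21684 - 9331/20035) = -1480 + (-1967/8*1/21684 - 9331*1/20035) = -1480 + (-1967/173472 - 9331/20035) = -1480 - 1658076077/3475511520 = -5145415125677/3475511520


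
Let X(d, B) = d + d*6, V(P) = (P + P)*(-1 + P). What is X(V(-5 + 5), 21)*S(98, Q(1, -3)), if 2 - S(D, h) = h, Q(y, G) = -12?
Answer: 0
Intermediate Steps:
V(P) = 2*P*(-1 + P) (V(P) = (2*P)*(-1 + P) = 2*P*(-1 + P))
S(D, h) = 2 - h
X(d, B) = 7*d (X(d, B) = d + 6*d = 7*d)
X(V(-5 + 5), 21)*S(98, Q(1, -3)) = (7*(2*(-5 + 5)*(-1 + (-5 + 5))))*(2 - 1*(-12)) = (7*(2*0*(-1 + 0)))*(2 + 12) = (7*(2*0*(-1)))*14 = (7*0)*14 = 0*14 = 0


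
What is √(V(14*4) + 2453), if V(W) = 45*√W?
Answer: √(2453 + 90*√14) ≈ 52.818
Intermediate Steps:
√(V(14*4) + 2453) = √(45*√(14*4) + 2453) = √(45*√56 + 2453) = √(45*(2*√14) + 2453) = √(90*√14 + 2453) = √(2453 + 90*√14)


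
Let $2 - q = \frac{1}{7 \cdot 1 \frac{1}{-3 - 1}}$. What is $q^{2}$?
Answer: $\frac{324}{49} \approx 6.6122$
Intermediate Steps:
$q = \frac{18}{7}$ ($q = 2 - \frac{1}{7 \cdot 1 \frac{1}{-3 - 1}} = 2 - \frac{1}{7 \frac{1}{-4}} = 2 - \frac{1}{7 \left(- \frac{1}{4}\right)} = 2 - \frac{1}{- \frac{7}{4}} = 2 - - \frac{4}{7} = 2 + \frac{4}{7} = \frac{18}{7} \approx 2.5714$)
$q^{2} = \left(\frac{18}{7}\right)^{2} = \frac{324}{49}$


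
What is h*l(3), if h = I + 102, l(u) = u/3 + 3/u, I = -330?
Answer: -456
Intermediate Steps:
l(u) = 3/u + u/3 (l(u) = u*(⅓) + 3/u = u/3 + 3/u = 3/u + u/3)
h = -228 (h = -330 + 102 = -228)
h*l(3) = -228*(3/3 + (⅓)*3) = -228*(3*(⅓) + 1) = -228*(1 + 1) = -228*2 = -456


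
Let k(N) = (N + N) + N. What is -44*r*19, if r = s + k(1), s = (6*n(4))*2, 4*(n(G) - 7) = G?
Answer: -82764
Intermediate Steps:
n(G) = 7 + G/4
s = 96 (s = (6*(7 + (1/4)*4))*2 = (6*(7 + 1))*2 = (6*8)*2 = 48*2 = 96)
k(N) = 3*N (k(N) = 2*N + N = 3*N)
r = 99 (r = 96 + 3*1 = 96 + 3 = 99)
-44*r*19 = -44*99*19 = -4356*19 = -82764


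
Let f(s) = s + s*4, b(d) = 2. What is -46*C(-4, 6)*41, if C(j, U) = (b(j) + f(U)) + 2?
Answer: -64124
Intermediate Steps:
f(s) = 5*s (f(s) = s + 4*s = 5*s)
C(j, U) = 4 + 5*U (C(j, U) = (2 + 5*U) + 2 = 4 + 5*U)
-46*C(-4, 6)*41 = -46*(4 + 5*6)*41 = -46*(4 + 30)*41 = -46*34*41 = -1564*41 = -64124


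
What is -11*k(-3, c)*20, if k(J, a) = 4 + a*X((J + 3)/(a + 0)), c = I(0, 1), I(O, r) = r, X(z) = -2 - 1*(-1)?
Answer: -660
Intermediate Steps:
X(z) = -1 (X(z) = -2 + 1 = -1)
c = 1
k(J, a) = 4 - a (k(J, a) = 4 + a*(-1) = 4 - a)
-11*k(-3, c)*20 = -11*(4 - 1*1)*20 = -11*(4 - 1)*20 = -11*3*20 = -33*20 = -660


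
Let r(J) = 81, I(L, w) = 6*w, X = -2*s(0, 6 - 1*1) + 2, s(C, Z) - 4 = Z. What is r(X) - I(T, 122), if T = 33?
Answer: -651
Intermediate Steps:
s(C, Z) = 4 + Z
X = -16 (X = -2*(4 + (6 - 1*1)) + 2 = -2*(4 + (6 - 1)) + 2 = -2*(4 + 5) + 2 = -2*9 + 2 = -18 + 2 = -16)
r(X) - I(T, 122) = 81 - 6*122 = 81 - 1*732 = 81 - 732 = -651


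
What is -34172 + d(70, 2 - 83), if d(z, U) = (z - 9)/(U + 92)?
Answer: -375831/11 ≈ -34166.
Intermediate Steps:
d(z, U) = (-9 + z)/(92 + U)
-34172 + d(70, 2 - 83) = -34172 + (-9 + 70)/(92 + (2 - 83)) = -34172 + 61/(92 - 81) = -34172 + 61/11 = -375831/11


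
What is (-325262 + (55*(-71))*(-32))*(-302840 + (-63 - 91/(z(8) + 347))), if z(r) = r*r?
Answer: 24936241753648/411 ≈ 6.0672e+10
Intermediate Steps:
z(r) = r**2
(-325262 + (55*(-71))*(-32))*(-302840 + (-63 - 91/(z(8) + 347))) = (-325262 + (55*(-71))*(-32))*(-302840 + (-63 - 91/(8**2 + 347))) = (-325262 - 3905*(-32))*(-302840 + (-63 - 91/(64 + 347))) = (-325262 + 124960)*(-302840 + (-63 - 91/411)) = -200302*(-302840 + (-63 - 91*1/411)) = -200302*(-302840 + (-63 - 91/411)) = -200302*(-302840 - 25984/411) = -200302*(-124493224/411) = 24936241753648/411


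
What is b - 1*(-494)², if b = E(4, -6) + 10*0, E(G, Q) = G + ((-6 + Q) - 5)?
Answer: -244049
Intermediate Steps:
E(G, Q) = -11 + G + Q (E(G, Q) = G + (-11 + Q) = -11 + G + Q)
b = -13 (b = (-11 + 4 - 6) + 10*0 = -13 + 0 = -13)
b - 1*(-494)² = -13 - 1*(-494)² = -13 - 1*244036 = -13 - 244036 = -244049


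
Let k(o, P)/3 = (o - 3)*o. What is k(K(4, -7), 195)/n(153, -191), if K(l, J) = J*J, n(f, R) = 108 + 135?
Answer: 2254/81 ≈ 27.827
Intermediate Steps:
n(f, R) = 243
K(l, J) = J²
k(o, P) = 3*o*(-3 + o) (k(o, P) = 3*((o - 3)*o) = 3*((-3 + o)*o) = 3*(o*(-3 + o)) = 3*o*(-3 + o))
k(K(4, -7), 195)/n(153, -191) = (3*(-7)²*(-3 + (-7)²))/243 = (3*49*(-3 + 49))*(1/243) = (3*49*46)*(1/243) = 6762*(1/243) = 2254/81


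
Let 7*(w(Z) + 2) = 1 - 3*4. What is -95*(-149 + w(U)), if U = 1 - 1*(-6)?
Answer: 101460/7 ≈ 14494.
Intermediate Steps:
U = 7 (U = 1 + 6 = 7)
w(Z) = -25/7 (w(Z) = -2 + (1 - 3*4)/7 = -2 + (1 - 12)/7 = -2 + (⅐)*(-11) = -2 - 11/7 = -25/7)
-95*(-149 + w(U)) = -95*(-149 - 25/7) = -95*(-1068/7) = 101460/7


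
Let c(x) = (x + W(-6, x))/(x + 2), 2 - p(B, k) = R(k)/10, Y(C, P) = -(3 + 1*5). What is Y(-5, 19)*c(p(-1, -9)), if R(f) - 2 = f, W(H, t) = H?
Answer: 264/47 ≈ 5.6170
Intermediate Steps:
R(f) = 2 + f
Y(C, P) = -8 (Y(C, P) = -(3 + 5) = -1*8 = -8)
p(B, k) = 9/5 - k/10 (p(B, k) = 2 - (2 + k)/10 = 2 - (1/5 + k/10) = 2 + (-1/5 - k/10) = 9/5 - k/10)
c(x) = (-6 + x)/(2 + x) (c(x) = (x - 6)/(x + 2) = (-6 + x)/(2 + x))
Y(-5, 19)*c(p(-1, -9)) = -8*(-6 + (9/5 - 1/10*(-9)))/(2 + (9/5 - 1/10*(-9))) = -8*(-6 + (9/5 + 9/10))/(2 + (9/5 + 9/10)) = -8*(-6 + 27/10)/(2 + 27/10) = -8*(-33)/(47/10*10) = -80*(-33)/(47*10) = -8*(-33/47) = 264/47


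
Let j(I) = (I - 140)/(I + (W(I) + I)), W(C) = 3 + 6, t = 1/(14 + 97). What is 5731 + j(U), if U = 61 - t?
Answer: 83314239/14539 ≈ 5730.4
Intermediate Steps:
t = 1/111 ≈ 0.0090090
U = 6770/111 (U = 61 - 1*1/111 = 61 - 1/111 = 6770/111 ≈ 60.991)
W(C) = 9
j(I) = (-140 + I)/(9 + 2*I) (j(I) = (I - 140)/(I + (9 + I)) = (-140 + I)/(9 + 2*I))
5731 + j(U) = 5731 + (-140 + 6770/111)/(9 + 2*(6770/111)) = 5731 - 8770/111/(9 + 13540/111) = 5731 - 8770/111/(14539/111) = 5731 + (111/14539)*(-8770/111) = 5731 - 8770/14539 = 83314239/14539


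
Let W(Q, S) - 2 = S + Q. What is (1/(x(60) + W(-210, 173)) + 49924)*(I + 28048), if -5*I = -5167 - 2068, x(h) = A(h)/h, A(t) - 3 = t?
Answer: 999832600120/679 ≈ 1.4725e+9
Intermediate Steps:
A(t) = 3 + t
x(h) = (3 + h)/h
I = 1447 (I = -(-5167 - 2068)/5 = -⅕*(-7235) = 1447)
W(Q, S) = 2 + Q + S (W(Q, S) = 2 + (S + Q) = 2 + (Q + S) = 2 + Q + S)
(1/(x(60) + W(-210, 173)) + 49924)*(I + 28048) = (1/((3 + 60)/60 + (2 - 210 + 173)) + 49924)*(1447 + 28048) = (1/((1/60)*63 - 35) + 49924)*29495 = (1/(21/20 - 35) + 49924)*29495 = (1/(-679/20) + 49924)*29495 = (-20/679 + 49924)*29495 = (33898376/679)*29495 = 999832600120/679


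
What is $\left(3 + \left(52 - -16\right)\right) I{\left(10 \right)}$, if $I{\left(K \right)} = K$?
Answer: $710$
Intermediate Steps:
$\left(3 + \left(52 - -16\right)\right) I{\left(10 \right)} = \left(3 + \left(52 - -16\right)\right) 10 = \left(3 + \left(52 + 16\right)\right) 10 = \left(3 + 68\right) 10 = 71 \cdot 10 = 710$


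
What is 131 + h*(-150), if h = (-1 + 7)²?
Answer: -5269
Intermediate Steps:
h = 36 (h = 6² = 36)
131 + h*(-150) = 131 + 36*(-150) = 131 - 5400 = -5269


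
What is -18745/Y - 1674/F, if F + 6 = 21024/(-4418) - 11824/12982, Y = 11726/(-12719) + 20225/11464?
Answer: -227193673308776740607/10274984929005227 ≈ -22111.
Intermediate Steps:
Y = 122814911/145810616 (Y = 11726*(-1/12719) + 20225*(1/11464) = -11726/12719 + 20225/11464 = 122814911/145810616 ≈ 0.84229)
F = -167324714/14338619 (F = -6 + (21024/(-4418) - 11824/12982) = -6 + (21024*(-1/4418) - 11824*1/12982) = -6 + (-10512/2209 - 5912/6491) = -6 - 81293000/14338619 = -167324714/14338619 ≈ -11.670)
-18745/Y - 1674/F = -18745/122814911/145810616 - 1674/(-167324714/14338619) = -18745*145810616/122814911 - 1674*(-14338619/167324714) = -2733219996920/122814911 + 12001424103/83662357 = -227193673308776740607/10274984929005227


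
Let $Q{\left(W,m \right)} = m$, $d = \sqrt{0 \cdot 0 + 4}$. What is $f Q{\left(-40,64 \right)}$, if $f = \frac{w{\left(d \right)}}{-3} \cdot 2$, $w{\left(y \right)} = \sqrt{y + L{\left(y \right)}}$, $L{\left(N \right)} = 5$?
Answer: $- \frac{128 \sqrt{7}}{3} \approx -112.89$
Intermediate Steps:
$d = 2$ ($d = \sqrt{0 + 4} = \sqrt{4} = 2$)
$w{\left(y \right)} = \sqrt{5 + y}$ ($w{\left(y \right)} = \sqrt{y + 5} = \sqrt{5 + y}$)
$f = - \frac{2 \sqrt{7}}{3}$ ($f = \frac{\sqrt{5 + 2}}{-3} \cdot 2 = \sqrt{7} \left(- \frac{1}{3}\right) 2 = - \frac{\sqrt{7}}{3} \cdot 2 = - \frac{2 \sqrt{7}}{3} \approx -1.7638$)
$f Q{\left(-40,64 \right)} = - \frac{2 \sqrt{7}}{3} \cdot 64 = - \frac{128 \sqrt{7}}{3}$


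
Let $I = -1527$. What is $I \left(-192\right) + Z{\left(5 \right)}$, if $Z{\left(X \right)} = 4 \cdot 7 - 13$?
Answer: $293199$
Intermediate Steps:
$Z{\left(X \right)} = 15$ ($Z{\left(X \right)} = 28 - 13 = 15$)
$I \left(-192\right) + Z{\left(5 \right)} = \left(-1527\right) \left(-192\right) + 15 = 293184 + 15 = 293199$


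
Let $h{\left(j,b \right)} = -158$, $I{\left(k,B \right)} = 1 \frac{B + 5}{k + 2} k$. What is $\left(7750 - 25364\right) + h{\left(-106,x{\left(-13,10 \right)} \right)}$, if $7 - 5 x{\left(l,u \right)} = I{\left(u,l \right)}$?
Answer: $-17772$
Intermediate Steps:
$I{\left(k,B \right)} = \frac{k \left(5 + B\right)}{2 + k}$ ($I{\left(k,B \right)} = 1 \frac{5 + B}{2 + k} k = \frac{5 + B}{2 + k} k = \frac{k \left(5 + B\right)}{2 + k}$)
$x{\left(l,u \right)} = \frac{7}{5} - \frac{u \left(5 + l\right)}{5 \left(2 + u\right)}$ ($x{\left(l,u \right)} = \frac{7}{5} - \frac{u \frac{1}{2 + u} \left(5 + l\right)}{5} = \frac{7}{5} - \frac{u \left(5 + l\right)}{5 \left(2 + u\right)}$)
$\left(7750 - 25364\right) + h{\left(-106,x{\left(-13,10 \right)} \right)} = \left(7750 - 25364\right) - 158 = -17614 - 158 = -17772$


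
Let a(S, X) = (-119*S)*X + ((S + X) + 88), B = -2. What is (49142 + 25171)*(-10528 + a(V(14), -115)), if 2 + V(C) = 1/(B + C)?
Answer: -5467430349/2 ≈ -2.7337e+9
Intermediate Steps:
V(C) = -2 + 1/(-2 + C)
a(S, X) = 88 + S + X - 119*S*X (a(S, X) = -119*S*X + (88 + S + X) = 88 + S + X - 119*S*X)
(49142 + 25171)*(-10528 + a(V(14), -115)) = (49142 + 25171)*(-10528 + (88 + (5 - 2*14)/(-2 + 14) - 115 - 119*(5 - 2*14)/(-2 + 14)*(-115))) = 74313*(-10528 + (88 + (5 - 28)/12 - 115 - 119*(5 - 28)/12*(-115))) = 74313*(-10528 + (88 + (1/12)*(-23) - 115 - 119*(1/12)*(-23)*(-115))) = 74313*(-10528 + (88 - 23/12 - 115 - 119*(-23/12)*(-115))) = 74313*(-10528 + (88 - 23/12 - 115 - 314755/12)) = 74313*(-10528 - 52517/2) = 74313*(-73573/2) = -5467430349/2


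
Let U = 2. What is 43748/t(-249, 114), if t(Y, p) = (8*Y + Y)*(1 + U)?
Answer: -43748/6723 ≈ -6.5072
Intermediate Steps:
t(Y, p) = 27*Y (t(Y, p) = (8*Y + Y)*(1 + 2) = (9*Y)*3 = 27*Y)
43748/t(-249, 114) = 43748/((27*(-249))) = 43748/(-6723) = 43748*(-1/6723) = -43748/6723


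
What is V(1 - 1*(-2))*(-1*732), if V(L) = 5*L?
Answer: -10980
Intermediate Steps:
V(1 - 1*(-2))*(-1*732) = (5*(1 - 1*(-2)))*(-1*732) = (5*(1 + 2))*(-732) = (5*3)*(-732) = 15*(-732) = -10980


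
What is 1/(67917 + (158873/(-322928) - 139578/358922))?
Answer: 57952981808/3935941617124291 ≈ 1.4724e-5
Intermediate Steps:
1/(67917 + (158873/(-322928) - 139578/358922)) = 1/(67917 + (158873*(-1/322928) - 139578*1/358922)) = 1/(67917 + (-158873/322928 - 69789/179461)) = 1/(67917 - 51048329645/57952981808) = 1/(3935941617124291/57952981808) = 57952981808/3935941617124291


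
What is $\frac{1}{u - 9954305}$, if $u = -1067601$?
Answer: $- \frac{1}{11021906} \approx -9.0728 \cdot 10^{-8}$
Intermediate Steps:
$\frac{1}{u - 9954305} = \frac{1}{-1067601 - 9954305} = \frac{1}{-11021906} = - \frac{1}{11021906}$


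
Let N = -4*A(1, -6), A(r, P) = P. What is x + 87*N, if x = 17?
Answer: 2105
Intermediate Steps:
N = 24 (N = -4*(-6) = 24)
x + 87*N = 17 + 87*24 = 17 + 2088 = 2105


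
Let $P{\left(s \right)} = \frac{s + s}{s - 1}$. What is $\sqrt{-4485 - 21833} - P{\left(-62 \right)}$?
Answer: $- \frac{124}{63} + i \sqrt{26318} \approx -1.9683 + 162.23 i$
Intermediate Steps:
$P{\left(s \right)} = \frac{2 s}{-1 + s}$
$\sqrt{-4485 - 21833} - P{\left(-62 \right)} = \sqrt{-4485 - 21833} - 2 \left(-62\right) \frac{1}{-1 - 62} = \sqrt{-26318} - 2 \left(-62\right) \frac{1}{-63} = i \sqrt{26318} - 2 \left(-62\right) \left(- \frac{1}{63}\right) = i \sqrt{26318} - \frac{124}{63} = - \frac{124}{63} + i \sqrt{26318}$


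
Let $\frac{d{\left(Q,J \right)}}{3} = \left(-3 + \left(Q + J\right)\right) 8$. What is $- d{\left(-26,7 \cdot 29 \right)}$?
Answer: $-4176$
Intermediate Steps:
$d{\left(Q,J \right)} = -72 + 24 J + 24 Q$ ($d{\left(Q,J \right)} = 3 \left(-3 + \left(Q + J\right)\right) 8 = 3 \left(-3 + \left(J + Q\right)\right) 8 = 3 \left(-3 + J + Q\right) 8 = 3 \left(-24 + 8 J + 8 Q\right) = -72 + 24 J + 24 Q$)
$- d{\left(-26,7 \cdot 29 \right)} = - (-72 + 24 \cdot 7 \cdot 29 + 24 \left(-26\right)) = - (-72 + 24 \cdot 203 - 624) = - (-72 + 4872 - 624) = \left(-1\right) 4176 = -4176$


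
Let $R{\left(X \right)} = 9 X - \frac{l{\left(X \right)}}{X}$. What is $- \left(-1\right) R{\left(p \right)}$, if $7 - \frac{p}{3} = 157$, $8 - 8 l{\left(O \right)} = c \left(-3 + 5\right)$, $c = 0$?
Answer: $- \frac{1822499}{450} \approx -4050.0$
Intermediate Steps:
$l{\left(O \right)} = 1$ ($l{\left(O \right)} = 1 - \frac{0 \left(-3 + 5\right)}{8} = 1 - \frac{0 \cdot 2}{8} = 1 - 0 = 1 + 0 = 1$)
$p = -450$ ($p = 21 - 471 = -450$)
$R{\left(X \right)} = - \frac{1}{X} + 9 X$ ($R{\left(X \right)} = 9 X - 1 \frac{1}{X} = 9 X - \frac{1}{X} = - \frac{1}{X} + 9 X$)
$- \left(-1\right) R{\left(p \right)} = - \left(-1\right) \left(- \frac{1}{-450} + 9 \left(-450\right)\right) = - \left(-1\right) \left(\left(-1\right) \left(- \frac{1}{450}\right) - 4050\right) = - \left(-1\right) \left(\frac{1}{450} - 4050\right) = - \frac{\left(-1\right) \left(-1822499\right)}{450} = \left(-1\right) \frac{1822499}{450} = - \frac{1822499}{450}$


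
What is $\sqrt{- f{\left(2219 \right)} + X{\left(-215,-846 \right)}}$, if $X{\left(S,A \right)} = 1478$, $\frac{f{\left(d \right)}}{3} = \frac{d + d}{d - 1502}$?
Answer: $\frac{6 \sqrt{2315671}}{239} \approx 38.203$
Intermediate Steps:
$f{\left(d \right)} = \frac{6 d}{-1502 + d}$ ($f{\left(d \right)} = 3 \frac{d + d}{d - 1502} = 3 \frac{2 d}{-1502 + d} = \frac{6 d}{-1502 + d}$)
$\sqrt{- f{\left(2219 \right)} + X{\left(-215,-846 \right)}} = \sqrt{- \frac{6 \cdot 2219}{-1502 + 2219} + 1478} = \sqrt{- \frac{6 \cdot 2219}{717} + 1478} = \sqrt{\left(-1\right) \frac{4438}{239} + 1478} = \sqrt{- \frac{4438}{239} + 1478} = \sqrt{\frac{348804}{239}} = \frac{6 \sqrt{2315671}}{239}$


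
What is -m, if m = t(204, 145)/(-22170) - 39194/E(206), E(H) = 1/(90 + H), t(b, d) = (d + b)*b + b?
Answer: 8573454716/739 ≈ 1.1601e+7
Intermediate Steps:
t(b, d) = b + b*(b + d) (t(b, d) = (b + d)*b + b = b*(b + d) + b = b + b*(b + d))
m = -8573454716/739 (m = (204*(1 + 204 + 145))/(-22170) - 39194/(1/(90 + 206)) = (204*350)*(-1/22170) - 39194/(1/296) = 71400*(-1/22170) - 39194/1/296 = -2380/739 - 39194*296 = -2380/739 - 11601424 = -8573454716/739 ≈ -1.1601e+7)
-m = -1*(-8573454716/739) = 8573454716/739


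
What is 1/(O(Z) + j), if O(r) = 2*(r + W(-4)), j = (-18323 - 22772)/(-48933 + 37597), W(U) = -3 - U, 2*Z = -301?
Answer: -11336/3348369 ≈ -0.0033855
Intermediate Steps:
Z = -301/2 (Z = (½)*(-301) = -301/2 ≈ -150.50)
j = 41095/11336 (j = -41095/(-11336) = -41095*(-1/11336) = 41095/11336 ≈ 3.6252)
O(r) = 2 + 2*r (O(r) = 2*(r + (-3 - 1*(-4))) = 2*(r + (-3 + 4)) = 2*(r + 1) = 2*(1 + r) = 2 + 2*r)
1/(O(Z) + j) = 1/((2 + 2*(-301/2)) + 41095/11336) = 1/((2 - 301) + 41095/11336) = 1/(-299 + 41095/11336) = 1/(-3348369/11336) = -11336/3348369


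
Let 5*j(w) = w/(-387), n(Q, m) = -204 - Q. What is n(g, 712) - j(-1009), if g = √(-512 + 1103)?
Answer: -395749/1935 - √591 ≈ -228.83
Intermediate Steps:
g = √591 ≈ 24.310
j(w) = -w/1935 (j(w) = (w/(-387))/5 = (w*(-1/387))/5 = (-w/387)/5 = -w/1935)
n(g, 712) - j(-1009) = (-204 - √591) - (-1)*(-1009)/1935 = (-204 - √591) - 1*1009/1935 = (-204 - √591) - 1009/1935 = -395749/1935 - √591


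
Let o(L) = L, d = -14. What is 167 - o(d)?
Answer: 181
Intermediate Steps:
167 - o(d) = 167 - 1*(-14) = 167 + 14 = 181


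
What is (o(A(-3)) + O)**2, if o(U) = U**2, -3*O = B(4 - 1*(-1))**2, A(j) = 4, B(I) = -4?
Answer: 1024/9 ≈ 113.78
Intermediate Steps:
O = -16/3 (O = -1/3*(-4)**2 = -1/3*16 = -16/3 ≈ -5.3333)
(o(A(-3)) + O)**2 = (4**2 - 16/3)**2 = (16 - 16/3)**2 = (32/3)**2 = 1024/9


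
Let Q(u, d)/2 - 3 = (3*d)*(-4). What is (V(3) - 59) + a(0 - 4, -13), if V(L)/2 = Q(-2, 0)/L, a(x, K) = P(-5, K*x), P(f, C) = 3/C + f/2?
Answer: -2987/52 ≈ -57.442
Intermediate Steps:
P(f, C) = f/2 + 3/C (P(f, C) = 3/C + f*(½) = 3/C + f/2 = f/2 + 3/C)
Q(u, d) = 6 - 24*d (Q(u, d) = 6 + 2*((3*d)*(-4)) = 6 + 2*(-12*d) = 6 - 24*d)
a(x, K) = -5/2 + 3/(K*x) (a(x, K) = (½)*(-5) + 3/((K*x)) = -5/2 + 3*(1/(K*x)) = -5/2 + 3/(K*x))
V(L) = 12/L (V(L) = 2*((6 - 24*0)/L) = 2*((6 + 0)/L) = 2*(6/L) = 12/L)
(V(3) - 59) + a(0 - 4, -13) = (12/3 - 59) + (-5/2 + 3/(-13*(0 - 4))) = (12*(⅓) - 59) + (-5/2 + 3*(-1/13)/(-4)) = (4 - 59) + (-5/2 + 3*(-1/13)*(-¼)) = -55 + (-5/2 + 3/52) = -55 - 127/52 = -2987/52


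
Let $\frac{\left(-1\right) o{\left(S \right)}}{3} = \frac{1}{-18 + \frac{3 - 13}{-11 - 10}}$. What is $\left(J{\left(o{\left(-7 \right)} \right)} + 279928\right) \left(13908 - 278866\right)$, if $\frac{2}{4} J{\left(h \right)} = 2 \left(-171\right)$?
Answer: $-73987931752$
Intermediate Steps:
$o{\left(S \right)} = \frac{63}{368}$ ($o{\left(S \right)} = - \frac{3}{-18 + \frac{3 - 13}{-11 - 10}} = - \frac{3}{-18 - \frac{10}{-21}} = - \frac{3}{-18 - - \frac{10}{21}} = - \frac{3}{-18 + \frac{10}{21}} = - \frac{3}{- \frac{368}{21}} = \left(-3\right) \left(- \frac{21}{368}\right) = \frac{63}{368}$)
$J{\left(h \right)} = -684$ ($J{\left(h \right)} = 2 \cdot 2 \left(-171\right) = 2 \left(-342\right) = -684$)
$\left(J{\left(o{\left(-7 \right)} \right)} + 279928\right) \left(13908 - 278866\right) = \left(-684 + 279928\right) \left(13908 - 278866\right) = 279244 \left(-264958\right) = -73987931752$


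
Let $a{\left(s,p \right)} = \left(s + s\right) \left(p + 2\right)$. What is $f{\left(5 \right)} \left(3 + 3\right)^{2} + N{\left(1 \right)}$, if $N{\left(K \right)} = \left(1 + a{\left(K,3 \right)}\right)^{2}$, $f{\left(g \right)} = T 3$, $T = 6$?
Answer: $769$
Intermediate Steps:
$a{\left(s,p \right)} = 2 s \left(2 + p\right)$
$f{\left(g \right)} = 18$ ($f{\left(g \right)} = 6 \cdot 3 = 18$)
$N{\left(K \right)} = \left(1 + 10 K\right)^{2}$ ($N{\left(K \right)} = \left(1 + 2 K \left(2 + 3\right)\right)^{2} = \left(1 + 2 K 5\right)^{2} = \left(1 + 10 K\right)^{2}$)
$f{\left(5 \right)} \left(3 + 3\right)^{2} + N{\left(1 \right)} = 18 \left(3 + 3\right)^{2} + \left(1 + 10 \cdot 1\right)^{2} = 18 \cdot 6^{2} + \left(1 + 10\right)^{2} = 18 \cdot 36 + 11^{2} = 648 + 121 = 769$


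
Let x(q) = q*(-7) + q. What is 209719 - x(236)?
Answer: 211135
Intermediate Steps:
x(q) = -6*q (x(q) = -7*q + q = -6*q)
209719 - x(236) = 209719 - (-6)*236 = 209719 - 1*(-1416) = 209719 + 1416 = 211135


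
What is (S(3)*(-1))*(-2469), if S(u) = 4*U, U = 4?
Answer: 39504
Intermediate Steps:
S(u) = 16 (S(u) = 4*4 = 16)
(S(3)*(-1))*(-2469) = (16*(-1))*(-2469) = -16*(-2469) = 39504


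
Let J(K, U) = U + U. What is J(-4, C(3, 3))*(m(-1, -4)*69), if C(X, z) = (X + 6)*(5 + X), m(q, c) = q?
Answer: -9936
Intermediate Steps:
C(X, z) = (5 + X)*(6 + X) (C(X, z) = (6 + X)*(5 + X) = (5 + X)*(6 + X))
J(K, U) = 2*U
J(-4, C(3, 3))*(m(-1, -4)*69) = (2*(30 + 3² + 11*3))*(-1*69) = (2*(30 + 9 + 33))*(-69) = (2*72)*(-69) = 144*(-69) = -9936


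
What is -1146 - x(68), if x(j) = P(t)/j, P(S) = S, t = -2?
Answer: -38963/34 ≈ -1146.0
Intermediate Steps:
x(j) = -2/j
-1146 - x(68) = -1146 - (-2)/68 = -1146 - 1*(-1/34) = -1146 + 1/34 = -38963/34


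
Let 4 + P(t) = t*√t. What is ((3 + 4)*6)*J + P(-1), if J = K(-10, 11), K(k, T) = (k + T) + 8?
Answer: 374 - I ≈ 374.0 - 1.0*I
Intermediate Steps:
K(k, T) = 8 + T + k (K(k, T) = (T + k) + 8 = 8 + T + k)
J = 9 (J = 8 + 11 - 10 = 9)
P(t) = -4 + t^(3/2) (P(t) = -4 + t*√t = -4 + t^(3/2))
((3 + 4)*6)*J + P(-1) = ((3 + 4)*6)*9 + (-4 + (-1)^(3/2)) = (7*6)*9 + (-4 - I) = 42*9 + (-4 - I) = 378 + (-4 - I) = 374 - I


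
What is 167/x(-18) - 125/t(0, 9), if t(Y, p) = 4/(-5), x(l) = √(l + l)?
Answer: 625/4 - 167*I/6 ≈ 156.25 - 27.833*I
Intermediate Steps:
x(l) = √2*√l (x(l) = √(2*l) = √2*√l)
t(Y, p) = -⅘ (t(Y, p) = 4*(-⅕) = -⅘)
167/x(-18) - 125/t(0, 9) = 167/((√2*√(-18))) - 125/(-⅘) = 167/((√2*(3*I*√2))) - 125*(-5/4) = 167/((6*I)) + 625/4 = 167*(-I/6) + 625/4 = -167*I/6 + 625/4 = 625/4 - 167*I/6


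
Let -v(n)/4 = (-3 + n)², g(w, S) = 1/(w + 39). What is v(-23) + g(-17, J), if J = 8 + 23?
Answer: -59487/22 ≈ -2704.0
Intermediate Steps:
J = 31
g(w, S) = 1/(39 + w)
v(n) = -4*(-3 + n)²
v(-23) + g(-17, J) = -4*(-3 - 23)² + 1/(39 - 17) = -4*(-26)² + 1/22 = -4*676 + 1/22 = -2704 + 1/22 = -59487/22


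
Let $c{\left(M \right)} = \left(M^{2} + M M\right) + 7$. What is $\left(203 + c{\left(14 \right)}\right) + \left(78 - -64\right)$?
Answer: $744$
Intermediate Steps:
$c{\left(M \right)} = 7 + 2 M^{2}$ ($c{\left(M \right)} = \left(M^{2} + M^{2}\right) + 7 = 2 M^{2} + 7 = 7 + 2 M^{2}$)
$\left(203 + c{\left(14 \right)}\right) + \left(78 - -64\right) = \left(203 + \left(7 + 2 \cdot 14^{2}\right)\right) + \left(78 - -64\right) = \left(203 + \left(7 + 2 \cdot 196\right)\right) + \left(78 + 64\right) = \left(203 + \left(7 + 392\right)\right) + 142 = \left(203 + 399\right) + 142 = 602 + 142 = 744$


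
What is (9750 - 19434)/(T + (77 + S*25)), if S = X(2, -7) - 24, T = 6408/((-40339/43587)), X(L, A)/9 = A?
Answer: 6735222/6274771 ≈ 1.0734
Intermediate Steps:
X(L, A) = 9*A
T = -9631224/1391 (T = 6408/((-40339*1/43587)) = 6408/(-1391/1503) = 6408*(-1503/1391) = -9631224/1391 ≈ -6924.0)
S = -87 (S = 9*(-7) - 24 = -63 - 24 = -87)
(9750 - 19434)/(T + (77 + S*25)) = (9750 - 19434)/(-9631224/1391 + (77 - 87*25)) = -9684/(-9631224/1391 + (77 - 2175)) = -9684/(-9631224/1391 - 2098) = -9684/(-12549542/1391) = -9684*(-1391/12549542) = 6735222/6274771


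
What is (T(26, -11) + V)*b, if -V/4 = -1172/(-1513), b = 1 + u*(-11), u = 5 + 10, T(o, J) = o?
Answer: -5682600/1513 ≈ -3755.8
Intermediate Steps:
u = 15
b = -164 (b = 1 + 15*(-11) = 1 - 165 = -164)
V = -4688/1513 (V = -(-4688)/(-1513) = -(-4688)*(-1)/1513 = -4*1172/1513 = -4688/1513 ≈ -3.0985)
(T(26, -11) + V)*b = (26 - 4688/1513)*(-164) = (34650/1513)*(-164) = -5682600/1513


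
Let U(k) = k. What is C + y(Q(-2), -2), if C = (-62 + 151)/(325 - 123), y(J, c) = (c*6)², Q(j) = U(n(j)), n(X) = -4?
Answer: 29177/202 ≈ 144.44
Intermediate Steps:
Q(j) = -4
y(J, c) = 36*c² (y(J, c) = (6*c)² = 36*c²)
C = 89/202 ≈ 0.44059
C + y(Q(-2), -2) = 89/202 + 36*(-2)² = 89/202 + 36*4 = 89/202 + 144 = 29177/202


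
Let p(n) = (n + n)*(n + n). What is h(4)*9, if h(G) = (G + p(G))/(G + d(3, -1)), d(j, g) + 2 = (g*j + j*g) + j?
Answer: -612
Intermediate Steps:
p(n) = 4*n² (p(n) = (2*n)*(2*n) = 4*n²)
d(j, g) = -2 + j + 2*g*j (d(j, g) = -2 + ((g*j + j*g) + j) = -2 + ((g*j + g*j) + j) = -2 + (2*g*j + j) = -2 + (j + 2*g*j) = -2 + j + 2*g*j)
h(G) = (G + 4*G²)/(-5 + G) (h(G) = (G + 4*G²)/(G + (-2 + 3 + 2*(-1)*3)) = (G + 4*G²)/(G + (-2 + 3 - 6)) = (G + 4*G²)/(G - 5) = (G + 4*G²)/(-5 + G))
h(4)*9 = (4*(1 + 4*4)/(-5 + 4))*9 = (4*(1 + 16)/(-1))*9 = (4*(-1)*17)*9 = -68*9 = -612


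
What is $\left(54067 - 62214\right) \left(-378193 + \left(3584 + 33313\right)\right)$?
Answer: $2780538512$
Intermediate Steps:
$\left(54067 - 62214\right) \left(-378193 + \left(3584 + 33313\right)\right) = - 8147 \left(-378193 + 36897\right) = \left(-8147\right) \left(-341296\right) = 2780538512$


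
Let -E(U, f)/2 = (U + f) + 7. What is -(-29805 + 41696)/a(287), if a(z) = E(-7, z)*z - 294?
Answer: 11891/165032 ≈ 0.072053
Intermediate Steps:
E(U, f) = -14 - 2*U - 2*f (E(U, f) = -2*((U + f) + 7) = -2*(7 + U + f) = -14 - 2*U - 2*f)
a(z) = -294 - 2*z**2 (a(z) = (-14 - 2*(-7) - 2*z)*z - 294 = (-14 + 14 - 2*z)*z - 294 = (-2*z)*z - 294 = -2*z**2 - 294 = -294 - 2*z**2)
-(-29805 + 41696)/a(287) = -(-29805 + 41696)/(-294 - 2*287**2) = -11891/(-294 - 2*82369) = -11891/(-294 - 164738) = -11891/(-165032) = -11891*(-1)/165032 = -1*(-11891/165032) = 11891/165032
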